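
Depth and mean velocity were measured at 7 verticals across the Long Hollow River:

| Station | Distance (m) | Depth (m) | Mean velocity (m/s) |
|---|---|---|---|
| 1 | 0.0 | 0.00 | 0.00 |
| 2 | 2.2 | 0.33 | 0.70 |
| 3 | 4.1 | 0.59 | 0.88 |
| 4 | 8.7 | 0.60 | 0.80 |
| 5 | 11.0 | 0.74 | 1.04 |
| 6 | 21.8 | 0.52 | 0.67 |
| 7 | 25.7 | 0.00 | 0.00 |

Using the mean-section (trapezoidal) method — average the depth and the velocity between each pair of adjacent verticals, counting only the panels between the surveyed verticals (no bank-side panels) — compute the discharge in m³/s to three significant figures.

10.7 m³/s

Panel 1-2: Δb = 2.2 m, d̄ = (0.00+0.33)/2 = 0.165, v̄ = (0.00+0.70)/2 = 0.35 → q = 2.2×0.165×0.35 = 0.1271 m³/s
Panel 2-3: Δb = 1.9 m, d̄ = (0.33+0.59)/2 = 0.46, v̄ = (0.70+0.88)/2 = 0.79 → q = 1.9×0.46×0.79 = 0.6905 m³/s
Panel 3-4: Δb = 4.6 m, d̄ = (0.59+0.60)/2 = 0.595, v̄ = (0.88+0.80)/2 = 0.84 → q = 4.6×0.595×0.84 = 2.299 m³/s
Panel 4-5: Δb = 2.3 m, d̄ = (0.60+0.74)/2 = 0.67, v̄ = (0.80+1.04)/2 = 0.92 → q = 2.3×0.67×0.92 = 1.418 m³/s
Panel 5-6: Δb = 10.8 m, d̄ = (0.74+0.52)/2 = 0.63, v̄ = (1.04+0.67)/2 = 0.855 → q = 10.8×0.63×0.855 = 5.817 m³/s
Panel 6-7: Δb = 3.9 m, d̄ = (0.52+0.00)/2 = 0.26, v̄ = (0.67+0.00)/2 = 0.335 → q = 3.9×0.26×0.335 = 0.3397 m³/s
Q = Σ q = 10.69 m³/s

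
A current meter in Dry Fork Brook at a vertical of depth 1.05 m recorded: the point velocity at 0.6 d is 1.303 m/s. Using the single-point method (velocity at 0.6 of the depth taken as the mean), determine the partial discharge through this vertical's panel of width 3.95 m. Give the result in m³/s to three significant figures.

5.40 m³/s

v̄ = v₀.₆ = 1.303 m/s
q = v̄ × d × w = 1.303 × 1.05 × 3.95 = 5.404 m³/s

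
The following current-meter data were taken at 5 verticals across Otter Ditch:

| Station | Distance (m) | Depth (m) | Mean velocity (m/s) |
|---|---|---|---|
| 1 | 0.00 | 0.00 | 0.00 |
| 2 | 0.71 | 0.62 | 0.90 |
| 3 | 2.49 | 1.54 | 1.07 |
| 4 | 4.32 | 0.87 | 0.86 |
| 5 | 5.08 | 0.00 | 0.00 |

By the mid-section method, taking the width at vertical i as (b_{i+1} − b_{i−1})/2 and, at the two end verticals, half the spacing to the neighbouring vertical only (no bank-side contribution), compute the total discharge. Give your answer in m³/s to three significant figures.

4.64 m³/s

w_2 = (2.49 − 0.00)/2 = 1.245 m; q_2 = 0.90 × 0.62 × 1.245 = 0.6947 m³/s
w_3 = (4.32 − 0.71)/2 = 1.805 m; q_3 = 1.07 × 1.54 × 1.805 = 2.974 m³/s
w_4 = (5.08 − 2.49)/2 = 1.295 m; q_4 = 0.86 × 0.87 × 1.295 = 0.9689 m³/s
Stations 1, 5 contribute zero (depth or velocity is 0).
Q = Σ qᵢ = 4.638 m³/s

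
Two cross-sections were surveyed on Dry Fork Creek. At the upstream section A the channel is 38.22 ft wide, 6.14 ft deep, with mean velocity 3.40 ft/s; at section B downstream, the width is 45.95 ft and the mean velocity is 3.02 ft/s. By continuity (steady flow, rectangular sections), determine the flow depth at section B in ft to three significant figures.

5.75 ft

Q = A₁V₁ = (38.22×6.14) × 3.40 = 797.9 ft³/s
d₂ = Q/(b₂ V₂) = 797.9/(45.95×3.02) = 5.750 ft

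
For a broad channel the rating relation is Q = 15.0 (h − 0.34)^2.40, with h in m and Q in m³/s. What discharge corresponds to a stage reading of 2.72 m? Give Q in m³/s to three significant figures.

120 m³/s

Q = 15.0 × (2.72 − 0.34)^2.40 = 15.0 × 2.38^2.40 = 120.2 m³/s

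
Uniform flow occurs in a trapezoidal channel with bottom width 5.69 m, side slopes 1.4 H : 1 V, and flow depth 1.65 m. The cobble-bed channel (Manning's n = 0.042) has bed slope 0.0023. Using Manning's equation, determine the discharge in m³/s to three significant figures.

16.7 m³/s

A = (b + z·y)·y = (5.69 + 1.4×1.65)×1.65 = 13.20 m²
P = b + 2y√(1+z²) = 5.69 + 2×1.65×√(1+1.4²) = 11.37 m
R = A/P = 13.20/11.37 = 1.161 m
Q = (1/n)·A·R^(2/3)·S^(1/2) = (1/0.042) × 13.20 × 1.161^(2/3) × 0.0023^(1/2) = 16.65 m³/s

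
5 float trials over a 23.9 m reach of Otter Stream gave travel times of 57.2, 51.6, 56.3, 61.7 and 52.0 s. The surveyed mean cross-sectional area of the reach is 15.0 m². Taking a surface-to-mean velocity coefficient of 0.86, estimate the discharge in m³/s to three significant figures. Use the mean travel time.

5.53 m³/s

t̄ = (57.2 + 51.6 + 56.3 + 61.7 + 52.0) / 5 = 55.76 s
v_surface = L / t̄ = 23.9 / 55.76 = 0.4286 m/s
v_mean = 0.86 × 0.4286 = 0.3686 m/s
Q = A × v_mean = 15.0 × 0.3686 = 5.529 m³/s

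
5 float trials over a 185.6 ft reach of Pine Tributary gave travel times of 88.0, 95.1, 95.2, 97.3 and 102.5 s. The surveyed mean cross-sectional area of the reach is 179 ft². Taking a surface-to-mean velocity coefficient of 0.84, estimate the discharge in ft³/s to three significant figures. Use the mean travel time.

t̄ = (88.0 + 95.1 + 95.2 + 97.3 + 102.5) / 5 = 95.62 s
v_surface = L / t̄ = 185.6 / 95.62 = 1.941 ft/s
v_mean = 0.84 × 1.941 = 1.630 ft/s
Q = A × v_mean = 179 × 1.630 = 291.9 ft³/s

292 ft³/s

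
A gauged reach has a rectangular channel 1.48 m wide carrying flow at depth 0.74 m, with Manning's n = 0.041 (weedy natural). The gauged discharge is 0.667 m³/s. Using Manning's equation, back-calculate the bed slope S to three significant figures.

A = b·y = 1.48 × 0.74 = 1.095 m²
P = b + 2y = 1.48 + 2×0.74 = 2.960 m
R = A/P = 1.095/2.960 = 0.3700 m
S = (Q·n / (1·A·R^(2/3)))² = (0.667×0.041 / (1×1.095×0.5154))² = 0.002347

0.00235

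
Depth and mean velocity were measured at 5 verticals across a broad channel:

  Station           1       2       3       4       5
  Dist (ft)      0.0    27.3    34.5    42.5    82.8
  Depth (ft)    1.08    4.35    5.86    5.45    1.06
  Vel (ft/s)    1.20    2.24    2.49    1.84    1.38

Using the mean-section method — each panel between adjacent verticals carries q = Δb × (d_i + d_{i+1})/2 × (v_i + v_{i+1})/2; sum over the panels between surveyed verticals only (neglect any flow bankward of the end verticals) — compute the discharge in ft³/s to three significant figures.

Panel 1-2: Δb = 27.3 ft, d̄ = (1.08+4.35)/2 = 2.715, v̄ = (1.20+2.24)/2 = 1.72 → q = 27.3×2.715×1.72 = 127.5 ft³/s
Panel 2-3: Δb = 7.2 ft, d̄ = (4.35+5.86)/2 = 5.105, v̄ = (2.24+2.49)/2 = 2.365 → q = 7.2×5.105×2.365 = 86.93 ft³/s
Panel 3-4: Δb = 8 ft, d̄ = (5.86+5.45)/2 = 5.655, v̄ = (2.49+1.84)/2 = 2.165 → q = 8×5.655×2.165 = 97.94 ft³/s
Panel 4-5: Δb = 40.3 ft, d̄ = (5.45+1.06)/2 = 3.255, v̄ = (1.84+1.38)/2 = 1.61 → q = 40.3×3.255×1.61 = 211.2 ft³/s
Q = Σ q = 523.6 ft³/s

524 ft³/s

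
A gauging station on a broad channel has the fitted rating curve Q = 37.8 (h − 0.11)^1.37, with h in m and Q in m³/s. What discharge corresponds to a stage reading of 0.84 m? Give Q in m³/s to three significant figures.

24.6 m³/s

Q = 37.8 × (0.84 − 0.11)^1.37 = 37.8 × 0.73^1.37 = 24.56 m³/s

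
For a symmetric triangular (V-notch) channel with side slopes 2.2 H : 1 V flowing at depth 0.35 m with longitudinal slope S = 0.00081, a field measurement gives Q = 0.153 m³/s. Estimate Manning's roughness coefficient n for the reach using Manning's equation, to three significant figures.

0.0147

A = z·y² = 2.2×0.35² = 0.2695 m²
P = 2y√(1+z²) = 2×0.35×√(1+2.2²) = 1.692 m
R = A/P = 0.2695/1.692 = 0.1593 m
n = (1/Q)·A·R^(2/3)·S^(1/2) = (1/0.153) × 0.2695 × 0.2939 × 0.02846 = 0.01473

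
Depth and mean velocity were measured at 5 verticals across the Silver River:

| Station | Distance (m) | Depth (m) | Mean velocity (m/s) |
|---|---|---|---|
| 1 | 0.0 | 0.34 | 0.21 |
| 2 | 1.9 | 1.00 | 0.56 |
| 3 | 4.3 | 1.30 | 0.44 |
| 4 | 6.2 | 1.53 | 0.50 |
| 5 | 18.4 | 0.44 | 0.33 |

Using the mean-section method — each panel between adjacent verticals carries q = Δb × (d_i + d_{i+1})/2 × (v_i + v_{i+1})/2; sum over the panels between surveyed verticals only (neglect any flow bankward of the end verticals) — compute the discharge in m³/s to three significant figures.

8.12 m³/s

Panel 1-2: Δb = 1.9 m, d̄ = (0.34+1.00)/2 = 0.67, v̄ = (0.21+0.56)/2 = 0.385 → q = 1.9×0.67×0.385 = 0.4901 m³/s
Panel 2-3: Δb = 2.4 m, d̄ = (1.00+1.30)/2 = 1.15, v̄ = (0.56+0.44)/2 = 0.5 → q = 2.4×1.15×0.5 = 1.380 m³/s
Panel 3-4: Δb = 1.9 m, d̄ = (1.30+1.53)/2 = 1.415, v̄ = (0.44+0.50)/2 = 0.47 → q = 1.9×1.415×0.47 = 1.264 m³/s
Panel 4-5: Δb = 12.2 m, d̄ = (1.53+0.44)/2 = 0.985, v̄ = (0.50+0.33)/2 = 0.415 → q = 12.2×0.985×0.415 = 4.987 m³/s
Q = Σ q = 8.121 m³/s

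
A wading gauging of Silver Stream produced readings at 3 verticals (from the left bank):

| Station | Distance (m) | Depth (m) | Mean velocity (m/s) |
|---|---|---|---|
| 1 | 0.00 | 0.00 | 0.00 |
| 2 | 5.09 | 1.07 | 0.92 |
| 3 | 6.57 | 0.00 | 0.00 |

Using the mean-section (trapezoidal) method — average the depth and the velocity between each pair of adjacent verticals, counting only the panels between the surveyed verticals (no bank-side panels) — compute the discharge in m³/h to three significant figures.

5820 m³/h

Panel 1-2: Δb = 5.09 m, d̄ = (0.00+1.07)/2 = 0.535, v̄ = (0.00+0.92)/2 = 0.46 → q = 5.09×0.535×0.46 = 1.253 m³/s
Panel 2-3: Δb = 1.48 m, d̄ = (1.07+0.00)/2 = 0.535, v̄ = (0.92+0.00)/2 = 0.46 → q = 1.48×0.535×0.46 = 0.3642 m³/s
Q = Σ q = 1.617 m³/s
= 1.617 × 3600 = 5821 m³/h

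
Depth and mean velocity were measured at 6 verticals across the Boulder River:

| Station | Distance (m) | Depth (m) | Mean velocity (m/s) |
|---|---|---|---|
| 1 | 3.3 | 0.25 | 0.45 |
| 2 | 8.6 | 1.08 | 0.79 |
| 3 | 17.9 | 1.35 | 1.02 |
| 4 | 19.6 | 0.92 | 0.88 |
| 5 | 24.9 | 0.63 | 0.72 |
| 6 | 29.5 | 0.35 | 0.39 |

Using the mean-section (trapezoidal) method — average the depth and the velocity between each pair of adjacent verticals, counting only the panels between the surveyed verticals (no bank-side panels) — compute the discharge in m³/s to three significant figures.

18.8 m³/s

Panel 1-2: Δb = 5.3 m, d̄ = (0.25+1.08)/2 = 0.665, v̄ = (0.45+0.79)/2 = 0.62 → q = 5.3×0.665×0.62 = 2.185 m³/s
Panel 2-3: Δb = 9.3 m, d̄ = (1.08+1.35)/2 = 1.215, v̄ = (0.79+1.02)/2 = 0.905 → q = 9.3×1.215×0.905 = 10.23 m³/s
Panel 3-4: Δb = 1.7 m, d̄ = (1.35+0.92)/2 = 1.135, v̄ = (1.02+0.88)/2 = 0.95 → q = 1.7×1.135×0.95 = 1.833 m³/s
Panel 4-5: Δb = 5.3 m, d̄ = (0.92+0.63)/2 = 0.775, v̄ = (0.88+0.72)/2 = 0.8 → q = 5.3×0.775×0.8 = 3.286 m³/s
Panel 5-6: Δb = 4.6 m, d̄ = (0.63+0.35)/2 = 0.49, v̄ = (0.72+0.39)/2 = 0.555 → q = 4.6×0.49×0.555 = 1.251 m³/s
Q = Σ q = 18.78 m³/s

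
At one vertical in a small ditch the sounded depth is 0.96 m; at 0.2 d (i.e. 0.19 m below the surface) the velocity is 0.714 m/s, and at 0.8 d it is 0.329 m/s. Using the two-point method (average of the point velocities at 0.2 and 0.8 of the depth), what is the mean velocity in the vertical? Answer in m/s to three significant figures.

0.522 m/s

v̄ = (0.714 + 0.329) / 2 = 0.5215 m/s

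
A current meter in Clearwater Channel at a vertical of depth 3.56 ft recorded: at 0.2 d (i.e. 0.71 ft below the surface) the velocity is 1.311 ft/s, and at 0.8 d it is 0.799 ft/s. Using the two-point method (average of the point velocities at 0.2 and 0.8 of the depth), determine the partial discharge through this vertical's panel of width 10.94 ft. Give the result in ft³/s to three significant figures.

v̄ = (1.311 + 0.799) / 2 = 1.055 ft/s
q = v̄ × d × w = 1.055 × 3.56 × 10.94 = 41.09 ft³/s

41.1 ft³/s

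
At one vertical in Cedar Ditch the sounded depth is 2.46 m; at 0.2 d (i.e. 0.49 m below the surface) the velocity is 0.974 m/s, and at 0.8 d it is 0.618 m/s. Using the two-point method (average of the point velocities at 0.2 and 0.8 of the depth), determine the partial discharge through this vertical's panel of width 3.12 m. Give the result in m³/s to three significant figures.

6.11 m³/s

v̄ = (0.974 + 0.618) / 2 = 0.7960 m/s
q = v̄ × d × w = 0.7960 × 2.46 × 3.12 = 6.109 m³/s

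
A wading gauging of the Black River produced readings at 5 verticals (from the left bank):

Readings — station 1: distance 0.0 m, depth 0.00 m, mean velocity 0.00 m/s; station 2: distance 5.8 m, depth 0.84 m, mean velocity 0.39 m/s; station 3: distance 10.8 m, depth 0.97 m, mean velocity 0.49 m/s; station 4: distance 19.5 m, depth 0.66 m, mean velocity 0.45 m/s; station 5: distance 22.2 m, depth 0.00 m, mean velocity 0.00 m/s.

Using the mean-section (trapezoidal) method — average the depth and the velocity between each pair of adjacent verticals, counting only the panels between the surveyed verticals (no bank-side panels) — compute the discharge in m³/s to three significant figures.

Panel 1-2: Δb = 5.8 m, d̄ = (0.00+0.84)/2 = 0.42, v̄ = (0.00+0.39)/2 = 0.195 → q = 5.8×0.42×0.195 = 0.4750 m³/s
Panel 2-3: Δb = 5 m, d̄ = (0.84+0.97)/2 = 0.905, v̄ = (0.39+0.49)/2 = 0.44 → q = 5×0.905×0.44 = 1.991 m³/s
Panel 3-4: Δb = 8.7 m, d̄ = (0.97+0.66)/2 = 0.815, v̄ = (0.49+0.45)/2 = 0.47 → q = 8.7×0.815×0.47 = 3.333 m³/s
Panel 4-5: Δb = 2.7 m, d̄ = (0.66+0.00)/2 = 0.33, v̄ = (0.45+0.00)/2 = 0.225 → q = 2.7×0.33×0.225 = 0.2005 m³/s
Q = Σ q = 5.999 m³/s

6.00 m³/s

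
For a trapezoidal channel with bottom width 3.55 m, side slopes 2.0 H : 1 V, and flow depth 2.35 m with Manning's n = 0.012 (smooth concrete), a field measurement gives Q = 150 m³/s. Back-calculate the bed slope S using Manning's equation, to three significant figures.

0.00562

A = (b + z·y)·y = (3.55 + 2.0×2.35)×2.35 = 19.39 m²
P = b + 2y√(1+z²) = 3.55 + 2×2.35×√(1+2.0²) = 14.06 m
R = A/P = 19.39/14.06 = 1.379 m
S = (Q·n / (1·A·R^(2/3)))² = (150×0.012 / (1×19.39×1.239))² = 0.005616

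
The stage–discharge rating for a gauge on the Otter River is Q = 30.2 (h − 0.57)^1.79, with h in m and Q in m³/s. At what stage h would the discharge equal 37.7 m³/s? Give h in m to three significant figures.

h − h₀ = (Q/C)^(1/b) = (37.7/30.2)^(1/1.79) = 1.132 m
h = 0.57 + 1.132 = 1.702 m

1.70 m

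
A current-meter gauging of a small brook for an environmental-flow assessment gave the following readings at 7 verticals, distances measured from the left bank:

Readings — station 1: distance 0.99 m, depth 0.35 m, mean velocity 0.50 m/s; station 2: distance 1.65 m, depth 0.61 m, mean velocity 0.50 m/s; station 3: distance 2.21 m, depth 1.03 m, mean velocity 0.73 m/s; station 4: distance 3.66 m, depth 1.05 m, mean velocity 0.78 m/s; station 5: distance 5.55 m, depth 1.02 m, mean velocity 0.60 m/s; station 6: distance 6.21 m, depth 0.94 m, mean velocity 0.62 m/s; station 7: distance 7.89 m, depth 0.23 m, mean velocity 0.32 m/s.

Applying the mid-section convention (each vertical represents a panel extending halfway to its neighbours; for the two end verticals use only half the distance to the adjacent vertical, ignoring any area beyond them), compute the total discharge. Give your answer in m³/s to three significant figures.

3.89 m³/s

w_1 = (1.65 − 0.99)/2 = 0.33 m; q_1 = 0.50 × 0.35 × 0.33 = 0.05775 m³/s
w_2 = (2.21 − 0.99)/2 = 0.61 m; q_2 = 0.50 × 0.61 × 0.61 = 0.1861 m³/s
w_3 = (3.66 − 1.65)/2 = 1.005 m; q_3 = 0.73 × 1.03 × 1.005 = 0.7557 m³/s
w_4 = (5.55 − 2.21)/2 = 1.67 m; q_4 = 0.78 × 1.05 × 1.67 = 1.368 m³/s
w_5 = (6.21 − 3.66)/2 = 1.275 m; q_5 = 0.60 × 1.02 × 1.275 = 0.7803 m³/s
w_6 = (7.89 − 5.55)/2 = 1.17 m; q_6 = 0.62 × 0.94 × 1.17 = 0.6819 m³/s
w_7 = (7.89 − 6.21)/2 = 0.84 m; q_7 = 0.32 × 0.23 × 0.84 = 0.06182 m³/s
Q = Σ qᵢ = 3.891 m³/s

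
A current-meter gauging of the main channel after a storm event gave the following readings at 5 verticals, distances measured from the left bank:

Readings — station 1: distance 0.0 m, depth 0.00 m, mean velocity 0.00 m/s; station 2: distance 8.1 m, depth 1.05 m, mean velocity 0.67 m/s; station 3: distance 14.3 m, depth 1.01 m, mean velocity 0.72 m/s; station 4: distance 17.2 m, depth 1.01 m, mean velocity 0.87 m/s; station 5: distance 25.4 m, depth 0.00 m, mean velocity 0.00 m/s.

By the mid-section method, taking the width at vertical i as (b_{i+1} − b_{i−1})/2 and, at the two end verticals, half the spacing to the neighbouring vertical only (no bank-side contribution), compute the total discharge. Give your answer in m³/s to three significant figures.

13.2 m³/s

w_2 = (14.3 − 0.0)/2 = 7.15 m; q_2 = 0.67 × 1.05 × 7.15 = 5.030 m³/s
w_3 = (17.2 − 8.1)/2 = 4.55 m; q_3 = 0.72 × 1.01 × 4.55 = 3.309 m³/s
w_4 = (25.4 − 14.3)/2 = 5.55 m; q_4 = 0.87 × 1.01 × 5.55 = 4.877 m³/s
Stations 1, 5 contribute zero (depth or velocity is 0).
Q = Σ qᵢ = 13.22 m³/s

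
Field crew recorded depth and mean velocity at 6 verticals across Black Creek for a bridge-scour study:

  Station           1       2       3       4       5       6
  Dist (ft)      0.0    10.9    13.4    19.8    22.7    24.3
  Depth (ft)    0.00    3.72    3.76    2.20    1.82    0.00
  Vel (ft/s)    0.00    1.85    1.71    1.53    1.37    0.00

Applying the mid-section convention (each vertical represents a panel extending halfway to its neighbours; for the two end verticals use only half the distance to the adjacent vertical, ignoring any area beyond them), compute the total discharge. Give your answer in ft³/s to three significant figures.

96.0 ft³/s

w_2 = (13.4 − 0.0)/2 = 6.7 ft; q_2 = 1.85 × 3.72 × 6.7 = 46.11 ft³/s
w_3 = (19.8 − 10.9)/2 = 4.45 ft; q_3 = 1.71 × 3.76 × 4.45 = 28.61 ft³/s
w_4 = (22.7 − 13.4)/2 = 4.65 ft; q_4 = 1.53 × 2.20 × 4.65 = 15.65 ft³/s
w_5 = (24.3 − 19.8)/2 = 2.25 ft; q_5 = 1.37 × 1.82 × 2.25 = 5.610 ft³/s
Stations 1, 6 contribute zero (depth or velocity is 0).
Q = Σ qᵢ = 95.98 ft³/s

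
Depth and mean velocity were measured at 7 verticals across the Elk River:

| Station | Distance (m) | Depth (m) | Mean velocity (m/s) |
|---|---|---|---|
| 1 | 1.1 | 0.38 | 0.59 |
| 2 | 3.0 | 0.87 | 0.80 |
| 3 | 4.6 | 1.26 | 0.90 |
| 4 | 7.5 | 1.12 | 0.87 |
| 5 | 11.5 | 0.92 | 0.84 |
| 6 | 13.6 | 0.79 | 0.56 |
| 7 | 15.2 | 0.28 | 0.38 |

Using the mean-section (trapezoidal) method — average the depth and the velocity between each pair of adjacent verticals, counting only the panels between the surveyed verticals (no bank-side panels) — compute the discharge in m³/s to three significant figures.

10.5 m³/s

Panel 1-2: Δb = 1.9 m, d̄ = (0.38+0.87)/2 = 0.625, v̄ = (0.59+0.80)/2 = 0.695 → q = 1.9×0.625×0.695 = 0.8253 m³/s
Panel 2-3: Δb = 1.6 m, d̄ = (0.87+1.26)/2 = 1.065, v̄ = (0.80+0.90)/2 = 0.85 → q = 1.6×1.065×0.85 = 1.448 m³/s
Panel 3-4: Δb = 2.9 m, d̄ = (1.26+1.12)/2 = 1.19, v̄ = (0.90+0.87)/2 = 0.885 → q = 2.9×1.19×0.885 = 3.054 m³/s
Panel 4-5: Δb = 4 m, d̄ = (1.12+0.92)/2 = 1.02, v̄ = (0.87+0.84)/2 = 0.855 → q = 4×1.02×0.855 = 3.488 m³/s
Panel 5-6: Δb = 2.1 m, d̄ = (0.92+0.79)/2 = 0.855, v̄ = (0.84+0.56)/2 = 0.7 → q = 2.1×0.855×0.7 = 1.257 m³/s
Panel 6-7: Δb = 1.6 m, d̄ = (0.79+0.28)/2 = 0.535, v̄ = (0.56+0.38)/2 = 0.47 → q = 1.6×0.535×0.47 = 0.4023 m³/s
Q = Σ q = 10.48 m³/s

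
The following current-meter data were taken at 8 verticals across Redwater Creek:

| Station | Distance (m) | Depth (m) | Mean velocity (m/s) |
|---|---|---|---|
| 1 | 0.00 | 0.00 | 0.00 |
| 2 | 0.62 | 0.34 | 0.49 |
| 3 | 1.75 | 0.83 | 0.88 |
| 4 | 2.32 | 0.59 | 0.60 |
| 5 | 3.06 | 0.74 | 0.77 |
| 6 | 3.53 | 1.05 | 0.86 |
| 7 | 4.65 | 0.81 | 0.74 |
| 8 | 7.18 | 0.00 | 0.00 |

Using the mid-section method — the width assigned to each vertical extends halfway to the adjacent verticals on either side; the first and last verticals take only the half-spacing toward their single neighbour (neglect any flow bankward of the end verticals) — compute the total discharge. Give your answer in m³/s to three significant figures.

3.16 m³/s

w_2 = (1.75 − 0.00)/2 = 0.875 m; q_2 = 0.49 × 0.34 × 0.875 = 0.1458 m³/s
w_3 = (2.32 − 0.62)/2 = 0.85 m; q_3 = 0.88 × 0.83 × 0.85 = 0.6208 m³/s
w_4 = (3.06 − 1.75)/2 = 0.655 m; q_4 = 0.60 × 0.59 × 0.655 = 0.2319 m³/s
w_5 = (3.53 − 2.32)/2 = 0.605 m; q_5 = 0.77 × 0.74 × 0.605 = 0.3447 m³/s
w_6 = (4.65 − 3.06)/2 = 0.795 m; q_6 = 0.86 × 1.05 × 0.795 = 0.7179 m³/s
w_7 = (7.18 − 3.53)/2 = 1.825 m; q_7 = 0.74 × 0.81 × 1.825 = 1.094 m³/s
Stations 1, 8 contribute zero (depth or velocity is 0).
Q = Σ qᵢ = 3.155 m³/s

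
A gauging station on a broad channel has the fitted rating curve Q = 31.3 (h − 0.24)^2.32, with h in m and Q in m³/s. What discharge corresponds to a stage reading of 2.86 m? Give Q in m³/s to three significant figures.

Q = 31.3 × (2.86 − 0.24)^2.32 = 31.3 × 2.62^2.32 = 292.4 m³/s

292 m³/s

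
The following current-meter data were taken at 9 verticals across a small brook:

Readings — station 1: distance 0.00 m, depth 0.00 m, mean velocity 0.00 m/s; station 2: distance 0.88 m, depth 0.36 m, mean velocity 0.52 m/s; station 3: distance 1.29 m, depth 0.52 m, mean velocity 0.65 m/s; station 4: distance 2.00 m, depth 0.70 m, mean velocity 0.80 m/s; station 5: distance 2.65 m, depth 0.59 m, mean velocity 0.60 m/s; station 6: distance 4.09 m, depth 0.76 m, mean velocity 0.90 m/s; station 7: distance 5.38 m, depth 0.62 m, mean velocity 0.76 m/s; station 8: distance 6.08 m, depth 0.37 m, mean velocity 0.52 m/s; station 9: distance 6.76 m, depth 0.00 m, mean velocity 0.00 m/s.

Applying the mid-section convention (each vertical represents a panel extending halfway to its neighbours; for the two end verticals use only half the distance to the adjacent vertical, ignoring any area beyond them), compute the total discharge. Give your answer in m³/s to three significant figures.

w_2 = (1.29 − 0.00)/2 = 0.645 m; q_2 = 0.52 × 0.36 × 0.645 = 0.1207 m³/s
w_3 = (2.00 − 0.88)/2 = 0.56 m; q_3 = 0.65 × 0.52 × 0.56 = 0.1893 m³/s
w_4 = (2.65 − 1.29)/2 = 0.68 m; q_4 = 0.80 × 0.70 × 0.68 = 0.3808 m³/s
w_5 = (4.09 − 2.00)/2 = 1.045 m; q_5 = 0.60 × 0.59 × 1.045 = 0.3699 m³/s
w_6 = (5.38 − 2.65)/2 = 1.365 m; q_6 = 0.90 × 0.76 × 1.365 = 0.9337 m³/s
w_7 = (6.08 − 4.09)/2 = 0.995 m; q_7 = 0.76 × 0.62 × 0.995 = 0.4688 m³/s
w_8 = (6.76 − 5.38)/2 = 0.69 m; q_8 = 0.52 × 0.37 × 0.69 = 0.1328 m³/s
Stations 1, 9 contribute zero (depth or velocity is 0).
Q = Σ qᵢ = 2.596 m³/s

2.60 m³/s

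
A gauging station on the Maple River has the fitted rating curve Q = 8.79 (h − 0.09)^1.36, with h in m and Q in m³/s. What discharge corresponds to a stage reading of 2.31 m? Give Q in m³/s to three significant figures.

26.0 m³/s

Q = 8.79 × (2.31 − 0.09)^1.36 = 8.79 × 2.22^1.36 = 26.00 m³/s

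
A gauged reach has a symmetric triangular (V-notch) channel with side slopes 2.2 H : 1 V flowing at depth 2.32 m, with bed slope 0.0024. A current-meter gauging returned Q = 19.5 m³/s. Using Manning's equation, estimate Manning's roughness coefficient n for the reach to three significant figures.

A = z·y² = 2.2×2.32² = 11.84 m²
P = 2y√(1+z²) = 2×2.32×√(1+2.2²) = 11.21 m
R = A/P = 11.84/11.21 = 1.056 m
n = (1/Q)·A·R^(2/3)·S^(1/2) = (1/19.5) × 11.84 × 1.037 × 0.04899 = 0.03085

0.0308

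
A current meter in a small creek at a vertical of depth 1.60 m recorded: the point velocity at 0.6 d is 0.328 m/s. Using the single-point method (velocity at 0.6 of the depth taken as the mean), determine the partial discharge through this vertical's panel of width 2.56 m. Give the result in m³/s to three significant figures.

1.34 m³/s

v̄ = v₀.₆ = 0.328 m/s
q = v̄ × d × w = 0.3280 × 1.60 × 2.56 = 1.343 m³/s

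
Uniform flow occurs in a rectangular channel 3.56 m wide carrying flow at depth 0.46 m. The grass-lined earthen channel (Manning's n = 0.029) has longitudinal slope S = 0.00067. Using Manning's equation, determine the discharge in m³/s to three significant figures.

A = b·y = 3.56 × 0.46 = 1.638 m²
P = b + 2y = 3.56 + 2×0.46 = 4.480 m
R = A/P = 1.638/4.480 = 0.3655 m
Q = (1/n)·A·R^(2/3)·S^(1/2) = (1/0.029) × 1.638 × 0.3655^(2/3) × 0.00067^(1/2) = 0.7473 m³/s

0.747 m³/s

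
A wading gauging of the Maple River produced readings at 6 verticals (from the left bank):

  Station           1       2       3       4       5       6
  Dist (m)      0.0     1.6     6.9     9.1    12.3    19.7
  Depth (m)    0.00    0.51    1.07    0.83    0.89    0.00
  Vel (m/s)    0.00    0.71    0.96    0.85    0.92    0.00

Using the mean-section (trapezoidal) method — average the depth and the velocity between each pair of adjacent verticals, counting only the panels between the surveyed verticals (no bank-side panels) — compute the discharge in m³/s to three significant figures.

9.48 m³/s

Panel 1-2: Δb = 1.6 m, d̄ = (0.00+0.51)/2 = 0.255, v̄ = (0.00+0.71)/2 = 0.355 → q = 1.6×0.255×0.355 = 0.1448 m³/s
Panel 2-3: Δb = 5.3 m, d̄ = (0.51+1.07)/2 = 0.79, v̄ = (0.71+0.96)/2 = 0.835 → q = 5.3×0.79×0.835 = 3.496 m³/s
Panel 3-4: Δb = 2.2 m, d̄ = (1.07+0.83)/2 = 0.95, v̄ = (0.96+0.85)/2 = 0.905 → q = 2.2×0.95×0.905 = 1.891 m³/s
Panel 4-5: Δb = 3.2 m, d̄ = (0.83+0.89)/2 = 0.86, v̄ = (0.85+0.92)/2 = 0.885 → q = 3.2×0.86×0.885 = 2.436 m³/s
Panel 5-6: Δb = 7.4 m, d̄ = (0.89+0.00)/2 = 0.445, v̄ = (0.92+0.00)/2 = 0.46 → q = 7.4×0.445×0.46 = 1.515 m³/s
Q = Σ q = 9.483 m³/s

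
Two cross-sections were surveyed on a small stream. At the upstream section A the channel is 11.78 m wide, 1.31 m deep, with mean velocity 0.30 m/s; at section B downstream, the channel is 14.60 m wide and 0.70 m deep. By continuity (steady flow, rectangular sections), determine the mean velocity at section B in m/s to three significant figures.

Q = A₁V₁ = (11.78×1.31) × 0.30 = 4.630 m³/s
A₂ = 14.60 × 0.70 = 10.22 m²
V₂ = Q/A₂ = 4.630/10.22 = 0.4530 m/s

0.453 m/s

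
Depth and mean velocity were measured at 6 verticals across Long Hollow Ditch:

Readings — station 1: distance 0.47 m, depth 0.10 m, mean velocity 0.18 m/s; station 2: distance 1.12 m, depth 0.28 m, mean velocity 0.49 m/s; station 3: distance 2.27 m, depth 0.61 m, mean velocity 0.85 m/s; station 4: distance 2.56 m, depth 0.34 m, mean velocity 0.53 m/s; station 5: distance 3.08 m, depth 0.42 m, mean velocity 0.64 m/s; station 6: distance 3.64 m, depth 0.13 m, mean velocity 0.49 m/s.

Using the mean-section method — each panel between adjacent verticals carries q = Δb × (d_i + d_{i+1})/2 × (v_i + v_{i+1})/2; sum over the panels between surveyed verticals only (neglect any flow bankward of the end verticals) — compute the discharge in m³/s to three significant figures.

0.682 m³/s

Panel 1-2: Δb = 0.65 m, d̄ = (0.10+0.28)/2 = 0.19, v̄ = (0.18+0.49)/2 = 0.335 → q = 0.65×0.19×0.335 = 0.04137 m³/s
Panel 2-3: Δb = 1.15 m, d̄ = (0.28+0.61)/2 = 0.445, v̄ = (0.49+0.85)/2 = 0.67 → q = 1.15×0.445×0.67 = 0.3429 m³/s
Panel 3-4: Δb = 0.29 m, d̄ = (0.61+0.34)/2 = 0.475, v̄ = (0.85+0.53)/2 = 0.69 → q = 0.29×0.475×0.69 = 0.09505 m³/s
Panel 4-5: Δb = 0.52 m, d̄ = (0.34+0.42)/2 = 0.38, v̄ = (0.53+0.64)/2 = 0.585 → q = 0.52×0.38×0.585 = 0.1156 m³/s
Panel 5-6: Δb = 0.56 m, d̄ = (0.42+0.13)/2 = 0.275, v̄ = (0.64+0.49)/2 = 0.565 → q = 0.56×0.275×0.565 = 0.08701 m³/s
Q = Σ q = 0.6819 m³/s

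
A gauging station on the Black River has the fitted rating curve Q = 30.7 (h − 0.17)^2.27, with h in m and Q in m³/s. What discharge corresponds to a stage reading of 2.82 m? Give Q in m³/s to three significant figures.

Q = 30.7 × (2.82 − 0.17)^2.27 = 30.7 × 2.65^2.27 = 280.5 m³/s

280 m³/s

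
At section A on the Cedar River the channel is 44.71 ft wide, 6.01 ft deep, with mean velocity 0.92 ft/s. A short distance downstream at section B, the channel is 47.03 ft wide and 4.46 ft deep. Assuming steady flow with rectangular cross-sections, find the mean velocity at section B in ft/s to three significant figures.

Q = A₁V₁ = (44.71×6.01) × 0.92 = 247.2 ft³/s
A₂ = 47.03 × 4.46 = 209.8 ft²
V₂ = Q/A₂ = 247.2/209.8 = 1.179 ft/s

1.18 ft/s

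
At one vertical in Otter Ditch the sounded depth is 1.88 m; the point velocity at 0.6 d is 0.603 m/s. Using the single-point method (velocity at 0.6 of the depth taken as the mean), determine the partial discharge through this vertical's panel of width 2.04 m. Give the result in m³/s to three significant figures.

2.31 m³/s

v̄ = v₀.₆ = 0.603 m/s
q = v̄ × d × w = 0.6030 × 1.88 × 2.04 = 2.313 m³/s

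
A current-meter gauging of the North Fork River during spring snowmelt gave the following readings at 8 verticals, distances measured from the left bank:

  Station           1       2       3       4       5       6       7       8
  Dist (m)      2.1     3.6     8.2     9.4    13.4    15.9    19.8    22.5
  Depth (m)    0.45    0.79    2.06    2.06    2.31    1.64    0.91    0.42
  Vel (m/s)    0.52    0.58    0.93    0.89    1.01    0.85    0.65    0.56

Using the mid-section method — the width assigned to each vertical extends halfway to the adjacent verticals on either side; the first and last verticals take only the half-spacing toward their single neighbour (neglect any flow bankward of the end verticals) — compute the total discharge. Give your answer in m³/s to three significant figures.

26.2 m³/s

w_1 = (3.6 − 2.1)/2 = 0.75 m; q_1 = 0.52 × 0.45 × 0.75 = 0.1755 m³/s
w_2 = (8.2 − 2.1)/2 = 3.05 m; q_2 = 0.58 × 0.79 × 3.05 = 1.398 m³/s
w_3 = (9.4 − 3.6)/2 = 2.9 m; q_3 = 0.93 × 2.06 × 2.9 = 5.556 m³/s
w_4 = (13.4 − 8.2)/2 = 2.6 m; q_4 = 0.89 × 2.06 × 2.6 = 4.767 m³/s
w_5 = (15.9 − 9.4)/2 = 3.25 m; q_5 = 1.01 × 2.31 × 3.25 = 7.583 m³/s
w_6 = (19.8 − 13.4)/2 = 3.2 m; q_6 = 0.85 × 1.64 × 3.2 = 4.461 m³/s
w_7 = (22.5 − 15.9)/2 = 3.3 m; q_7 = 0.65 × 0.91 × 3.3 = 1.952 m³/s
w_8 = (22.5 − 19.8)/2 = 1.35 m; q_8 = 0.56 × 0.42 × 1.35 = 0.3175 m³/s
Q = Σ qᵢ = 26.21 m³/s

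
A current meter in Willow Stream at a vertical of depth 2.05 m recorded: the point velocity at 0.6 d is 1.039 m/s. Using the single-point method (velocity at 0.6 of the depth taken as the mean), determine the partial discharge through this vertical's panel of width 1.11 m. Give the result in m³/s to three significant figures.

v̄ = v₀.₆ = 1.039 m/s
q = v̄ × d × w = 1.039 × 2.05 × 1.11 = 2.364 m³/s

2.36 m³/s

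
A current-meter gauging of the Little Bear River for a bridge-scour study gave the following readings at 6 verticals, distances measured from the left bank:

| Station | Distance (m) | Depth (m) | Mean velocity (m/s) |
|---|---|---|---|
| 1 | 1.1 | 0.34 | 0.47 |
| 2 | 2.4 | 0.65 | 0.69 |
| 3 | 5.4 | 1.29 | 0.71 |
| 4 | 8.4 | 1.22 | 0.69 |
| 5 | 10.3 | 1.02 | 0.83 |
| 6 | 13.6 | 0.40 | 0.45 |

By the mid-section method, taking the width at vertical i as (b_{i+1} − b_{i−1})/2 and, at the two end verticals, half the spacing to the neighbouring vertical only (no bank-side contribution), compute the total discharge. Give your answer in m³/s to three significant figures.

w_1 = (2.4 − 1.1)/2 = 0.65 m; q_1 = 0.47 × 0.34 × 0.65 = 0.1039 m³/s
w_2 = (5.4 − 1.1)/2 = 2.15 m; q_2 = 0.69 × 0.65 × 2.15 = 0.9643 m³/s
w_3 = (8.4 − 2.4)/2 = 3 m; q_3 = 0.71 × 1.29 × 3 = 2.748 m³/s
w_4 = (10.3 − 5.4)/2 = 2.45 m; q_4 = 0.69 × 1.22 × 2.45 = 2.062 m³/s
w_5 = (13.6 − 8.4)/2 = 2.6 m; q_5 = 0.83 × 1.02 × 2.6 = 2.201 m³/s
w_6 = (13.6 − 10.3)/2 = 1.65 m; q_6 = 0.45 × 0.40 × 1.65 = 0.2970 m³/s
Q = Σ qᵢ = 8.376 m³/s

8.38 m³/s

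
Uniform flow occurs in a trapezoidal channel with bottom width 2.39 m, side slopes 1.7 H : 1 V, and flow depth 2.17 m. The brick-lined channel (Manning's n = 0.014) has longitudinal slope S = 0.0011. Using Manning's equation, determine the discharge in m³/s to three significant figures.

A = (b + z·y)·y = (2.39 + 1.7×2.17)×2.17 = 13.19 m²
P = b + 2y√(1+z²) = 2.39 + 2×2.17×√(1+1.7²) = 10.95 m
R = A/P = 13.19/10.95 = 1.205 m
Q = (1/n)·A·R^(2/3)·S^(1/2) = (1/0.014) × 13.19 × 1.205^(2/3) × 0.0011^(1/2) = 35.38 m³/s

35.4 m³/s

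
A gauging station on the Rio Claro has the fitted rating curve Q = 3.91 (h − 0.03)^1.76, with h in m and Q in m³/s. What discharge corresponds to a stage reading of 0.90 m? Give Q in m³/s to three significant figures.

3.06 m³/s

Q = 3.91 × (0.90 − 0.03)^1.76 = 3.91 × 0.87^1.76 = 3.060 m³/s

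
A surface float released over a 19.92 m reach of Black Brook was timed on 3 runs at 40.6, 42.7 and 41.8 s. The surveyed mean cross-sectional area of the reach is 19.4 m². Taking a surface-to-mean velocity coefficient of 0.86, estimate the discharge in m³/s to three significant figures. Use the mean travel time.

7.97 m³/s

t̄ = (40.6 + 42.7 + 41.8) / 3 = 41.7 s
v_surface = L / t̄ = 19.92 / 41.7 = 0.4777 m/s
v_mean = 0.86 × 0.4777 = 0.4108 m/s
Q = A × v_mean = 19.4 × 0.4108 = 7.970 m³/s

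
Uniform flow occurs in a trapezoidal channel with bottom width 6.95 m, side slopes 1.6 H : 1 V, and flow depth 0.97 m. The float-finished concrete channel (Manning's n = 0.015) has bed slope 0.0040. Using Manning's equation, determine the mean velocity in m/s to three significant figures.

3.56 m/s

A = (b + z·y)·y = (6.95 + 1.6×0.97)×0.97 = 8.247 m²
P = b + 2y√(1+z²) = 6.95 + 2×0.97×√(1+1.6²) = 10.61 m
R = A/P = 8.247/10.61 = 0.7773 m
Q = (1/n)·A·R^(2/3)·S^(1/2) = (1/0.015) × 8.247 × 0.7773^(2/3) × 0.0040^(1/2) = 29.39 m³/s
V = Q/A = 29.39/8.247 = 3.564 m/s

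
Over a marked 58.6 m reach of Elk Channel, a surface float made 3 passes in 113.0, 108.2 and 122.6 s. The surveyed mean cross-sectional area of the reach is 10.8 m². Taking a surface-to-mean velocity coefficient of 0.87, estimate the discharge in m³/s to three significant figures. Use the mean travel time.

4.80 m³/s

t̄ = (113.0 + 108.2 + 122.6) / 3 = 114.6 s
v_surface = L / t̄ = 58.6 / 114.6 = 0.5113 m/s
v_mean = 0.87 × 0.5113 = 0.4449 m/s
Q = A × v_mean = 10.8 × 0.4449 = 4.805 m³/s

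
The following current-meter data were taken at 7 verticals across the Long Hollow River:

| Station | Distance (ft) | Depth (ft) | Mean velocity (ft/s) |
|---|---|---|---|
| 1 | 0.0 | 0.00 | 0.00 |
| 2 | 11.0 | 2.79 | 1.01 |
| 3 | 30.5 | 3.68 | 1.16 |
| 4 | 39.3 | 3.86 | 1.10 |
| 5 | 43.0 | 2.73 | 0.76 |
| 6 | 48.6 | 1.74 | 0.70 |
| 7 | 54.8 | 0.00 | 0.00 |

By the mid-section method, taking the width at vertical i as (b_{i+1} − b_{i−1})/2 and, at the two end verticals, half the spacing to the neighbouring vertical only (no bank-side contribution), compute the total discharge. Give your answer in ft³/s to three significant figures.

w_2 = (30.5 − 0.0)/2 = 15.25 ft; q_2 = 1.01 × 2.79 × 15.25 = 42.97 ft³/s
w_3 = (39.3 − 11.0)/2 = 14.15 ft; q_3 = 1.16 × 3.68 × 14.15 = 60.40 ft³/s
w_4 = (43.0 − 30.5)/2 = 6.25 ft; q_4 = 1.10 × 3.86 × 6.25 = 26.54 ft³/s
w_5 = (48.6 − 39.3)/2 = 4.65 ft; q_5 = 0.76 × 2.73 × 4.65 = 9.648 ft³/s
w_6 = (54.8 − 43.0)/2 = 5.9 ft; q_6 = 0.70 × 1.74 × 5.9 = 7.186 ft³/s
Stations 1, 7 contribute zero (depth or velocity is 0).
Q = Σ qᵢ = 146.7 ft³/s

147 ft³/s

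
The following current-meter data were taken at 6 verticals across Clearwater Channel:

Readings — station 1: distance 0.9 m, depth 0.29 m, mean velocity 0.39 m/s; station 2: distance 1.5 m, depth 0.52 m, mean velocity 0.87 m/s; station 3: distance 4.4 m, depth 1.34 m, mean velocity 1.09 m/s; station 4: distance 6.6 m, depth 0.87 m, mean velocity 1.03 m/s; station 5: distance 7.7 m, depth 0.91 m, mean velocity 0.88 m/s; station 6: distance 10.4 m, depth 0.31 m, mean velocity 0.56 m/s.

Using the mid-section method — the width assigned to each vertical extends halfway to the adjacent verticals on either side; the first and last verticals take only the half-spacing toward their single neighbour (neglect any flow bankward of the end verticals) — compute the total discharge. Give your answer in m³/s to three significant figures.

w_1 = (1.5 − 0.9)/2 = 0.3 m; q_1 = 0.39 × 0.29 × 0.3 = 0.03393 m³/s
w_2 = (4.4 − 0.9)/2 = 1.75 m; q_2 = 0.87 × 0.52 × 1.75 = 0.7917 m³/s
w_3 = (6.6 − 1.5)/2 = 2.55 m; q_3 = 1.09 × 1.34 × 2.55 = 3.725 m³/s
w_4 = (7.7 − 4.4)/2 = 1.65 m; q_4 = 1.03 × 0.87 × 1.65 = 1.479 m³/s
w_5 = (10.4 − 6.6)/2 = 1.9 m; q_5 = 0.88 × 0.91 × 1.9 = 1.522 m³/s
w_6 = (10.4 − 7.7)/2 = 1.35 m; q_6 = 0.56 × 0.31 × 1.35 = 0.2344 m³/s
Q = Σ qᵢ = 7.785 m³/s

7.78 m³/s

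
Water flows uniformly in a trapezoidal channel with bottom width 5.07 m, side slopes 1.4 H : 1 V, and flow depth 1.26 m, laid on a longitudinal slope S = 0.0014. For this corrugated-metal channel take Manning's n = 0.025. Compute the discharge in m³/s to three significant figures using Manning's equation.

A = (b + z·y)·y = (5.07 + 1.4×1.26)×1.26 = 8.611 m²
P = b + 2y√(1+z²) = 5.07 + 2×1.26×√(1+1.4²) = 9.406 m
R = A/P = 8.611/9.406 = 0.9155 m
Q = (1/n)·A·R^(2/3)·S^(1/2) = (1/0.025) × 8.611 × 0.9155^(2/3) × 0.0014^(1/2) = 12.15 m³/s

12.2 m³/s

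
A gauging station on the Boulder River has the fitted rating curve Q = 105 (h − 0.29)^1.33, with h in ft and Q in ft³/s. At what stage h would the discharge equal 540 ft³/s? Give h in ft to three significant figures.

3.72 ft

h − h₀ = (Q/C)^(1/b) = (540/105)^(1/1.33) = 3.426 ft
h = 0.29 + 3.426 = 3.716 ft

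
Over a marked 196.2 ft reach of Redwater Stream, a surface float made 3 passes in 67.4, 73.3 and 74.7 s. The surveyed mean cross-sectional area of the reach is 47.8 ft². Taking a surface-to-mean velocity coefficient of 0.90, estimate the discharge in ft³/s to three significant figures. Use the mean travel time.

t̄ = (67.4 + 73.3 + 74.7) / 3 = 71.8 s
v_surface = L / t̄ = 196.2 / 71.8 = 2.733 ft/s
v_mean = 0.90 × 2.733 = 2.459 ft/s
Q = A × v_mean = 47.8 × 2.459 = 117.6 ft³/s

118 ft³/s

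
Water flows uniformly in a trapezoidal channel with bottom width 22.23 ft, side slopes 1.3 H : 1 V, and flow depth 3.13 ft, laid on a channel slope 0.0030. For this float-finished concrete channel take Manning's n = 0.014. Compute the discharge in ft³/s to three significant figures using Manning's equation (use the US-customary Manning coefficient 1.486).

889 ft³/s

A = (b + z·y)·y = (22.23 + 1.3×3.13)×3.13 = 82.32 ft²
P = b + 2y√(1+z²) = 22.23 + 2×3.13×√(1+1.3²) = 32.50 ft
R = A/P = 82.32/32.50 = 2.533 ft
Q = (1.486/n)·A·R^(2/3)·S^(1/2) = (1.486/0.014) × 82.32 × 2.533^(2/3) × 0.0030^(1/2) = 889.3 ft³/s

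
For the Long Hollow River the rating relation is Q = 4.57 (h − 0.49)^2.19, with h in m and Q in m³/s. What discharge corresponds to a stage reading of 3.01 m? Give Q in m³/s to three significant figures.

Q = 4.57 × (3.01 − 0.49)^2.19 = 4.57 × 2.52^2.19 = 34.59 m³/s

34.6 m³/s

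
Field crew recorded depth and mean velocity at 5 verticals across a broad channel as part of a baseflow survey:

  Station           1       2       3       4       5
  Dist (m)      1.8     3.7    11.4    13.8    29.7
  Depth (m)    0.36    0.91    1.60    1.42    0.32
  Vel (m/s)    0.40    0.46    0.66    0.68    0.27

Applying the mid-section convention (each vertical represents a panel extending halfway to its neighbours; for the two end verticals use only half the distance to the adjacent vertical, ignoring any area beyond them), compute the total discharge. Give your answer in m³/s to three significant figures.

w_1 = (3.7 − 1.8)/2 = 0.95 m; q_1 = 0.40 × 0.36 × 0.95 = 0.1368 m³/s
w_2 = (11.4 − 1.8)/2 = 4.8 m; q_2 = 0.46 × 0.91 × 4.8 = 2.009 m³/s
w_3 = (13.8 − 3.7)/2 = 5.05 m; q_3 = 0.66 × 1.60 × 5.05 = 5.333 m³/s
w_4 = (29.7 − 11.4)/2 = 9.15 m; q_4 = 0.68 × 1.42 × 9.15 = 8.835 m³/s
w_5 = (29.7 − 13.8)/2 = 7.95 m; q_5 = 0.27 × 0.32 × 7.95 = 0.6869 m³/s
Q = Σ qᵢ = 17.00 m³/s

17.0 m³/s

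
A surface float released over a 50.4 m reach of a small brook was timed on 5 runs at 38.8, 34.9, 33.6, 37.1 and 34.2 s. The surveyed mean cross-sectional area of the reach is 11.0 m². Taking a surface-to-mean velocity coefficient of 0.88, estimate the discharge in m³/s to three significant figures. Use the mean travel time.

13.7 m³/s

t̄ = (38.8 + 34.9 + 33.6 + 37.1 + 34.2) / 5 = 35.72 s
v_surface = L / t̄ = 50.4 / 35.72 = 1.411 m/s
v_mean = 0.88 × 1.411 = 1.242 m/s
Q = A × v_mean = 11.0 × 1.242 = 13.66 m³/s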